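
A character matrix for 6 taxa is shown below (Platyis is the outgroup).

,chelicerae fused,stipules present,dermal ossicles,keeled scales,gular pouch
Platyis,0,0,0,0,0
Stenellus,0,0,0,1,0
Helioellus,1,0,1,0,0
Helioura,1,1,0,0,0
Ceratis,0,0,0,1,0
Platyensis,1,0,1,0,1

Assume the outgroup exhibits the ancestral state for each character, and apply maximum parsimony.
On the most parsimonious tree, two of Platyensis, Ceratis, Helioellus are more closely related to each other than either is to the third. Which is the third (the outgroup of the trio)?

The outgroup has state '0' for every character, so '1' is the derived state throughout.
Only Helioellus, Helioura, and Platyensis show the derived state '1' for chelicerae fused, supporting them as a clade.
stipules present (derived state '1') is unique to Helioura (autapomorphy; uninformative for grouping).
dermal ossicles: derived state '1' in Helioellus and Platyensis only — synapomorphy for {Helioellus, Platyensis}.
keeled scales: derived state '1' in Ceratis and Stenellus only — synapomorphy for {Ceratis, Stenellus}.
gular pouch (derived state '1') is unique to Platyensis (autapomorphy; uninformative for grouping).
Most parsimonious ingroup topology: ((Stenellus,Ceratis),((Helioellus,Platyensis),Helioura)).
Helioellus and Platyensis share a more recent common ancestor with each other than either does with Ceratis, so Ceratis is the least closely related of the three.

Ceratis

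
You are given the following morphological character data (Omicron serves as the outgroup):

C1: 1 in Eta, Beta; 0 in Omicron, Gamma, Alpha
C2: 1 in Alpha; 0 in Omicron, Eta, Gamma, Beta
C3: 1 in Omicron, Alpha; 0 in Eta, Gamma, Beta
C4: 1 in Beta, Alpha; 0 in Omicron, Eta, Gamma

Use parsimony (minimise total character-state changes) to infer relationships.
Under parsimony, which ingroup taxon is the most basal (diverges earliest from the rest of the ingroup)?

Alpha

Character polarity is set by the outgroup: the derived state is whichever differs from the outgroup's state, so for C3 the derived state is '0', and for the remaining characters it is '1'.
C1 (derived state '1') is shared by Beta and Eta — a synapomorphy uniting that clade.
C2: derived state '1' in Alpha only — an autapomorphy, so it tells us nothing about relationships among taxa.
C3: derived state '0' in Beta, Eta, and Gamma only — synapomorphy for {Beta, Eta, Gamma}.
C4 (state '1') occurs in Alpha and Beta but conflicts with the nesting implied by the other characters — most parsimoniously interpreted as homoplasy.
Most parsimonious ingroup topology: (Alpha,((Eta,Beta),Gamma)).
Alpha is sister to the clade containing all other ingroup taxa, so it is the earliest-diverging (most basal) ingroup lineage.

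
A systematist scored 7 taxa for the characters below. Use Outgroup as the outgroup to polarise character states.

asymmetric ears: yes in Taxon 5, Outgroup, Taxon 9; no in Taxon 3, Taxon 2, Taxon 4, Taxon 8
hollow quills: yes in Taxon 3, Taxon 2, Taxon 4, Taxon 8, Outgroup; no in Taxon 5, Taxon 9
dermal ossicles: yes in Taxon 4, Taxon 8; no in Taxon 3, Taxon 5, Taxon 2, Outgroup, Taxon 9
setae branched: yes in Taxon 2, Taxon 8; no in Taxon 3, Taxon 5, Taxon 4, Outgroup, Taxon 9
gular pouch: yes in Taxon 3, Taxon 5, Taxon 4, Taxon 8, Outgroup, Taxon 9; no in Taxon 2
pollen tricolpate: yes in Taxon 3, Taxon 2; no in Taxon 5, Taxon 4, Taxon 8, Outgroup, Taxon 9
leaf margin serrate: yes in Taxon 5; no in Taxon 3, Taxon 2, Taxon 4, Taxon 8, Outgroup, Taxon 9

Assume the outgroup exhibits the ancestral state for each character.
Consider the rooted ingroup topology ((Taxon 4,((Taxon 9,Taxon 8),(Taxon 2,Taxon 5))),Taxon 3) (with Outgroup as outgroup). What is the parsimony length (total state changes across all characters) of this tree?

13

Map each character onto ((Taxon 4,((Taxon 9,Taxon 8),(Taxon 2,Taxon 5))),Taxon 3) (rooted by Outgroup) and count the minimum state changes it requires (Fitch parsimony):
asymmetric ears: 3; hollow quills: 2; dermal ossicles: 2; setae branched: 2; gular pouch: 1; pollen tricolpate: 2; leaf margin serrate: 1.
Total tree length = 13.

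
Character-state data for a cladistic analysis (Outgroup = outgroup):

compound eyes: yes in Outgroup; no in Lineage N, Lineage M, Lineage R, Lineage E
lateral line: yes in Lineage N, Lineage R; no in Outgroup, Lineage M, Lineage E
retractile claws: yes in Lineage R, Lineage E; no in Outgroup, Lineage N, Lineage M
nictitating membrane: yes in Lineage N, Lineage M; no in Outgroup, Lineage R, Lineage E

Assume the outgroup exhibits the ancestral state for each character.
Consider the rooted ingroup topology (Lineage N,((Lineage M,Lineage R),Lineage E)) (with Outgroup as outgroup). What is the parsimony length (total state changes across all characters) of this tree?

Map each character onto (Lineage N,((Lineage M,Lineage R),Lineage E)) (rooted by Outgroup) and count the minimum state changes it requires (Fitch parsimony):
compound eyes: 1; lateral line: 2; retractile claws: 2; nictitating membrane: 2.
Total tree length = 7.

7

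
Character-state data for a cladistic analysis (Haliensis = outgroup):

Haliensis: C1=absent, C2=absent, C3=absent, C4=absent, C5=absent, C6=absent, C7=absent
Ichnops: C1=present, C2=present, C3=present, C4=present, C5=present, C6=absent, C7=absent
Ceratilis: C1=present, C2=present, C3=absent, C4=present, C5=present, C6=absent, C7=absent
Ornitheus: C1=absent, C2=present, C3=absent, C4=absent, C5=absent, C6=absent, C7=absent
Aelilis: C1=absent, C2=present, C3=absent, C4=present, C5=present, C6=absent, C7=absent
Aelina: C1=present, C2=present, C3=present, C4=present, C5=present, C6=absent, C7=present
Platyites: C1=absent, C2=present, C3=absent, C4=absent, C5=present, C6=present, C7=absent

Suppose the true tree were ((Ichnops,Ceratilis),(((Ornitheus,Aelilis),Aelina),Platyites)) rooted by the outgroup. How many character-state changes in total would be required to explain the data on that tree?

12

Map each character onto ((Ichnops,Ceratilis),(((Ornitheus,Aelilis),Aelina),Platyites)) (rooted by Haliensis) and count the minimum state changes it requires (Fitch parsimony):
C1: 2; C2: 1; C3: 2; C4: 3; C5: 2; C6: 1; C7: 1.
Total tree length = 12.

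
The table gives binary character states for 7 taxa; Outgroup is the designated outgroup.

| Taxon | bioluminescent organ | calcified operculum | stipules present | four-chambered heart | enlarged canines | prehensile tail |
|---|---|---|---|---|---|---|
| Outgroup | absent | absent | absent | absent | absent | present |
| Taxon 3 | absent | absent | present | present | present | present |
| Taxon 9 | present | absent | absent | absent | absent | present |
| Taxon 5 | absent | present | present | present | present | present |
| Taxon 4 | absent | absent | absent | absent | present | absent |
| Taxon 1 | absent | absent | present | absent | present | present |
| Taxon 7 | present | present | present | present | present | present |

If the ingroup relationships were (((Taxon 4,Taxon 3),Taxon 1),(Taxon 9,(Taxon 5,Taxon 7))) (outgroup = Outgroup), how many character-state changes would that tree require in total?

Map each character onto (((Taxon 4,Taxon 3),Taxon 1),(Taxon 9,(Taxon 5,Taxon 7))) (rooted by Outgroup) and count the minimum state changes it requires (Fitch parsimony):
bioluminescent organ: 2; calcified operculum: 1; stipules present: 3; four-chambered heart: 2; enlarged canines: 2; prehensile tail: 1.
Total tree length = 11.

11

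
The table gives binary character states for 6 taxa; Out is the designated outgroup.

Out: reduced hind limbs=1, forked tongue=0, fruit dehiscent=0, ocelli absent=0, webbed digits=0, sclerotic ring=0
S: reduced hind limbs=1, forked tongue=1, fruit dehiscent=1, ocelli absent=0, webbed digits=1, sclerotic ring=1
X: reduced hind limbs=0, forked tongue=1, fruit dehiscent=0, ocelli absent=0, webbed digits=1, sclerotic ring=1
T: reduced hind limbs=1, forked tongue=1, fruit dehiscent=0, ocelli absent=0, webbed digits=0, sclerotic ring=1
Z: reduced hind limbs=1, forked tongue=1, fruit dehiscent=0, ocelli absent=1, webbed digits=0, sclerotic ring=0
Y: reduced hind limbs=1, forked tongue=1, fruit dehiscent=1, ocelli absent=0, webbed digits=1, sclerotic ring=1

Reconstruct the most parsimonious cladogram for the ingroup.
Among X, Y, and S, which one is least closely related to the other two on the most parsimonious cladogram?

Character polarity is set by the outgroup: the derived state is whichever differs from the outgroup's state, so for reduced hind limbs the derived state is '0', and for the remaining characters it is '1'.
reduced hind limbs (derived state '0') is unique to X (autapomorphy; uninformative for grouping).
forked tongue (derived state '1') is shared by all ingroup taxa — unites the whole ingroup.
fruit dehiscent (derived state '1') is shared by S and Y — a synapomorphy uniting that clade.
ocelli absent: derived state '1' in Z only — an autapomorphy, so it tells us nothing about relationships among taxa.
Only S, X, and Y show the derived state '1' for webbed digits, supporting them as a clade.
sclerotic ring (derived state '1') is shared by S, T, X, and Y — a synapomorphy uniting that clade.
Most parsimonious ingroup topology: ((((S,Y),X),T),Z).
S and Y share a more recent common ancestor with each other than either does with X, so X is the least closely related of the three.

X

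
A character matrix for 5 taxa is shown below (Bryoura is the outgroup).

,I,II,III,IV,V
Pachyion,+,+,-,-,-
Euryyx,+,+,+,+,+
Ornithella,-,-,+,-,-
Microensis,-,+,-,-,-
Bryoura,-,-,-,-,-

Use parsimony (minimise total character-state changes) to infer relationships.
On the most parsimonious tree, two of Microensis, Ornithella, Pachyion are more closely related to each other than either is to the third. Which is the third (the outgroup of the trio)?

The outgroup has state '-' for every character, so '+' is the derived state throughout.
I (derived state '+') is shared by Euryyx and Pachyion — a synapomorphy uniting that clade.
II (derived state '+') is shared by Euryyx, Microensis, and Pachyion — a synapomorphy uniting that clade.
III (state '+') occurs in Euryyx and Ornithella but conflicts with the nesting implied by the other characters — most parsimoniously interpreted as homoplasy.
IV: derived state '+' in Euryyx only — an autapomorphy, so it tells us nothing about relationships among taxa.
V: derived state '+' in Euryyx only — an autapomorphy, so it tells us nothing about relationships among taxa.
Most parsimonious ingroup topology: ((Microensis,(Euryyx,Pachyion)),Ornithella).
Microensis and Pachyion share a more recent common ancestor with each other than either does with Ornithella, so Ornithella is the least closely related of the three.

Ornithella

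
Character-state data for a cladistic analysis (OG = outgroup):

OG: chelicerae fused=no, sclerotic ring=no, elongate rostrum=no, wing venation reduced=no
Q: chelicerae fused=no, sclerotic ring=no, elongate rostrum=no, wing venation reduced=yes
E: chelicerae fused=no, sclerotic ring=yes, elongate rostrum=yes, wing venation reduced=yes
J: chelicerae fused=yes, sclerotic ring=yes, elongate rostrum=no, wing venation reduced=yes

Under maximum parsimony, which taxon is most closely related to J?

The outgroup has state 'no' for every character, so 'yes' is the derived state throughout.
chelicerae fused: derived state 'yes' in J only — an autapomorphy, so it tells us nothing about relationships among taxa.
sclerotic ring (derived state 'yes') is shared by E and J — a synapomorphy uniting that clade.
elongate rostrum: derived state 'yes' in E only — an autapomorphy, so it tells us nothing about relationships among taxa.
wing venation reduced (derived state 'yes') is shared by all ingroup taxa — unites the whole ingroup.
Most parsimonious ingroup topology: (Q,(E,J)).
J and E form a cherry on this tree, so they are sister taxa.

E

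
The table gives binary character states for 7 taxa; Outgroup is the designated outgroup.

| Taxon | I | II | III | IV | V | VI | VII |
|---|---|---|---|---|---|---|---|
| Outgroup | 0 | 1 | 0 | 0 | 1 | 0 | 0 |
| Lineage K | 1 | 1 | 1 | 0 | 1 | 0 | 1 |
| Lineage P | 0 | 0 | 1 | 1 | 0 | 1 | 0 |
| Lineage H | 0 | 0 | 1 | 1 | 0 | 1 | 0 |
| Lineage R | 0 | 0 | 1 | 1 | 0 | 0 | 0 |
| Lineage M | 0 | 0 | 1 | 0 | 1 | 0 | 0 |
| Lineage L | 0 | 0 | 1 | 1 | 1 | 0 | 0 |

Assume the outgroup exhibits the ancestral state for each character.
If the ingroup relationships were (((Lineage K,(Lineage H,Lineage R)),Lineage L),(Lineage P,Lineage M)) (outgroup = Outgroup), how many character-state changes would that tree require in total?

Map each character onto (((Lineage K,(Lineage H,Lineage R)),Lineage L),(Lineage P,Lineage M)) (rooted by Outgroup) and count the minimum state changes it requires (Fitch parsimony):
I: 1; II: 2; III: 1; IV: 3; V: 2; VI: 2; VII: 1.
Total tree length = 12.

12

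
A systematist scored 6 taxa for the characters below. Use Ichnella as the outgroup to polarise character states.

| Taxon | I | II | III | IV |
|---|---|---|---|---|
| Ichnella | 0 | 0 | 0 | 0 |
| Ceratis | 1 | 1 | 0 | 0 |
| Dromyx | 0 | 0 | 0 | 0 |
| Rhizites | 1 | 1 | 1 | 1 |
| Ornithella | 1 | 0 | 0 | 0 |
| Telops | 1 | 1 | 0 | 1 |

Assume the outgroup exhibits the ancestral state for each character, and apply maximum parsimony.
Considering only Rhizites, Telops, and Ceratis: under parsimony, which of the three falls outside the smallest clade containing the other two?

Ceratis

The outgroup has state '0' for every character, so '1' is the derived state throughout.
I: derived state '1' in Ceratis, Ornithella, Rhizites, and Telops only — synapomorphy for {Ceratis, Ornithella, Rhizites, Telops}.
Only Ceratis, Rhizites, and Telops show the derived state '1' for II, supporting them as a clade.
III: derived state '1' in Rhizites only — an autapomorphy, so it tells us nothing about relationships among taxa.
IV (derived state '1') is shared by Rhizites and Telops — a synapomorphy uniting that clade.
Most parsimonious ingroup topology: (((Ceratis,(Rhizites,Telops)),Ornithella),Dromyx).
Rhizites and Telops share a more recent common ancestor with each other than either does with Ceratis, so Ceratis is the least closely related of the three.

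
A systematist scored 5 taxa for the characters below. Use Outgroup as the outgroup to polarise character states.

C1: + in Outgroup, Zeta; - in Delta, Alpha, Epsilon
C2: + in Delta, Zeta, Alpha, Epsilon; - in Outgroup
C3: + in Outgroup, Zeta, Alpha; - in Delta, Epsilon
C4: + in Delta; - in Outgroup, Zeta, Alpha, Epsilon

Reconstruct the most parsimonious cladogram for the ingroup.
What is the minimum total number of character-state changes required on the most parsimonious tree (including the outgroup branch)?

4

Character polarity is set by the outgroup: the derived state is whichever differs from the outgroup's state, so for C1, C3 the derived state is '-', and for the remaining characters it is '+'.
Only Alpha, Delta, and Epsilon show the derived state '-' for C1, supporting them as a clade.
C2 (derived state '+') is shared by all ingroup taxa — unites the whole ingroup.
Only Delta and Epsilon show the derived state '-' for C3, supporting them as a clade.
C4 (derived state '+') is unique to Delta (autapomorphy; uninformative for grouping).
Most parsimonious ingroup topology: (((Delta,Epsilon),Alpha),Zeta).
Changes per character on this tree: C1: 1; C2: 1; C3: 1; C4: 1.
Total = 4.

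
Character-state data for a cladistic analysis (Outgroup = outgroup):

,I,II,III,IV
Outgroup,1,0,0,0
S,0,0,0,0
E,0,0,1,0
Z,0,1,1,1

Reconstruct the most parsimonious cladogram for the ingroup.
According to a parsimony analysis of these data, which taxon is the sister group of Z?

E

Character polarity is set by the outgroup: the derived state is whichever differs from the outgroup's state, so for I the derived state is '0', and for the remaining characters it is '1'.
All ingroup taxa share the derived state '0' for I; it defines the ingroup but does not resolve relationships within it.
II (derived state '1') is unique to Z (autapomorphy; uninformative for grouping).
Only E and Z show the derived state '1' for III, supporting them as a clade.
IV: derived state '1' in Z only — an autapomorphy, so it tells us nothing about relationships among taxa.
Most parsimonious ingroup topology: (S,(E,Z)).
Z and E form a cherry on this tree, so they are sister taxa.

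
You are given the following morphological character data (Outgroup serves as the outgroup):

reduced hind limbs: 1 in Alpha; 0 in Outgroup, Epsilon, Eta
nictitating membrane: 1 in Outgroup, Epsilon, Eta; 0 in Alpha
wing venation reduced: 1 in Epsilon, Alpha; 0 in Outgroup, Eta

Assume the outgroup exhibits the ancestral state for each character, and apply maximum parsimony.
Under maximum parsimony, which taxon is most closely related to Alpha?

Character polarity is set by the outgroup: the derived state is whichever differs from the outgroup's state, so for nictitating membrane the derived state is '0', and for the remaining characters it is '1'.
reduced hind limbs (derived state '1') is unique to Alpha (autapomorphy; uninformative for grouping).
nictitating membrane (derived state '0') is unique to Alpha (autapomorphy; uninformative for grouping).
wing venation reduced: derived state '1' in Alpha and Epsilon only — synapomorphy for {Alpha, Epsilon}.
Most parsimonious ingroup topology: ((Epsilon,Alpha),Eta).
Alpha and Epsilon form a cherry on this tree, so they are sister taxa.

Epsilon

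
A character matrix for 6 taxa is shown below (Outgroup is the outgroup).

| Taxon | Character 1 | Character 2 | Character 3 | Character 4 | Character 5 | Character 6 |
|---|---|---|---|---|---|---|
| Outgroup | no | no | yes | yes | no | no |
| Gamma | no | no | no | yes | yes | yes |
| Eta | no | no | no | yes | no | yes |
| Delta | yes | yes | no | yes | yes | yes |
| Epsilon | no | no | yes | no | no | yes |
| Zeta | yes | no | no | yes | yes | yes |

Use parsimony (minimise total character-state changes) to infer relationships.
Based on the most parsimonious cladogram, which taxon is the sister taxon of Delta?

Zeta

Character polarity is set by the outgroup: the derived state is whichever differs from the outgroup's state, so for Character 3, Character 4 the derived state is 'no', and for the remaining characters it is 'yes'.
Character 1: derived state 'yes' in Delta and Zeta only — synapomorphy for {Delta, Zeta}.
Character 2: derived state 'yes' in Delta only — an autapomorphy, so it tells us nothing about relationships among taxa.
Only Delta, Eta, Gamma, and Zeta show the derived state 'no' for Character 3, supporting them as a clade.
Character 4: derived state 'no' in Epsilon only — an autapomorphy, so it tells us nothing about relationships among taxa.
Character 5: derived state 'yes' in Delta, Gamma, and Zeta only — synapomorphy for {Delta, Gamma, Zeta}.
All ingroup taxa share the derived state 'yes' for Character 6; it defines the ingroup but does not resolve relationships within it.
Most parsimonious ingroup topology: (((Gamma,(Delta,Zeta)),Eta),Epsilon).
Delta and Zeta form a cherry on this tree, so they are sister taxa.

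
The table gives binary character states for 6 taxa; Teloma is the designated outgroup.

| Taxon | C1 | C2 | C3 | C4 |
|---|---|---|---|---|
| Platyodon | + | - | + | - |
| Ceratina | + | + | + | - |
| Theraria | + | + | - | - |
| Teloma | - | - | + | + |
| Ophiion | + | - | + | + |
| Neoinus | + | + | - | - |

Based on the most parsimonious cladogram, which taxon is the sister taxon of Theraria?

Neoinus

Character polarity is set by the outgroup: the derived state is whichever differs from the outgroup's state, so for C3, C4 the derived state is '-', and for the remaining characters it is '+'.
C1 (derived state '+') is shared by all ingroup taxa — unites the whole ingroup.
Only Ceratina, Neoinus, and Theraria show the derived state '+' for C2, supporting them as a clade.
Only Neoinus and Theraria show the derived state '-' for C3, supporting them as a clade.
C4: derived state '-' in Ceratina, Neoinus, Platyodon, and Theraria only — synapomorphy for {Ceratina, Neoinus, Platyodon, Theraria}.
Most parsimonious ingroup topology: ((((Theraria,Neoinus),Ceratina),Platyodon),Ophiion).
Theraria and Neoinus form a cherry on this tree, so they are sister taxa.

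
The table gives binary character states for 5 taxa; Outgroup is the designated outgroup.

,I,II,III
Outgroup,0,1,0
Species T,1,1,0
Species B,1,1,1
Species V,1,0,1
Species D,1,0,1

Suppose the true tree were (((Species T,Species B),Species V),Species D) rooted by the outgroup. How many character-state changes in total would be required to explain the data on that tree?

Map each character onto (((Species T,Species B),Species V),Species D) (rooted by Outgroup) and count the minimum state changes it requires (Fitch parsimony):
I: 1; II: 2; III: 2.
Total tree length = 5.

5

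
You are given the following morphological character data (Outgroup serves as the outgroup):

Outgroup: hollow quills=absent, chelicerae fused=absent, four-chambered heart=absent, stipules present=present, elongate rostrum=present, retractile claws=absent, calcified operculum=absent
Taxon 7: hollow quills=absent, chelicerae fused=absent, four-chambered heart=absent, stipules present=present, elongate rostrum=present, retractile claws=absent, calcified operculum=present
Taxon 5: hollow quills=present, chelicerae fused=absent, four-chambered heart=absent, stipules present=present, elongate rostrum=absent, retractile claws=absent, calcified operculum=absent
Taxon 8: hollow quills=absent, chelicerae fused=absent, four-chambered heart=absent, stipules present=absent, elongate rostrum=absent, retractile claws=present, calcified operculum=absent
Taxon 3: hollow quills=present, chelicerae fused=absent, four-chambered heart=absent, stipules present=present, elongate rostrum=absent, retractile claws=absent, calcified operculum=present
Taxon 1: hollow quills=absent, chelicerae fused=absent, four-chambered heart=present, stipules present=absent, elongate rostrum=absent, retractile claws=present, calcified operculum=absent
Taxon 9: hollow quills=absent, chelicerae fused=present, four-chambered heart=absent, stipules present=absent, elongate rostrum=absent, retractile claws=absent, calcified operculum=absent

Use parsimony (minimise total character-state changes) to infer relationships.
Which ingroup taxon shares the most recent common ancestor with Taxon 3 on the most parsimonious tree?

Character polarity is set by the outgroup: the derived state is whichever differs from the outgroup's state, so for stipules present, elongate rostrum the derived state is 'absent', and for the remaining characters it is 'present'.
hollow quills (derived state 'present') is shared by Taxon 3 and Taxon 5 — a synapomorphy uniting that clade.
chelicerae fused: derived state 'present' in Taxon 9 only — an autapomorphy, so it tells us nothing about relationships among taxa.
four-chambered heart (derived state 'present') is unique to Taxon 1 (autapomorphy; uninformative for grouping).
Only Taxon 1, Taxon 8, and Taxon 9 show the derived state 'absent' for stipules present, supporting them as a clade.
elongate rostrum (derived state 'absent') is shared by Taxon 1, Taxon 3, Taxon 5, Taxon 8, and Taxon 9 — a synapomorphy uniting that clade.
Only Taxon 1 and Taxon 8 show the derived state 'present' for retractile claws, supporting them as a clade.
calcified operculum groups Taxon 3 and Taxon 7, which is incompatible with the clades supported by the remaining characters; treating it as convergent (homoplasy) costs fewer steps than any alternative tree.
Most parsimonious ingroup topology: (Taxon 7,((Taxon 5,Taxon 3),((Taxon 8,Taxon 1),Taxon 9))).
Taxon 3 and Taxon 5 form a cherry on this tree, so they are sister taxa.

Taxon 5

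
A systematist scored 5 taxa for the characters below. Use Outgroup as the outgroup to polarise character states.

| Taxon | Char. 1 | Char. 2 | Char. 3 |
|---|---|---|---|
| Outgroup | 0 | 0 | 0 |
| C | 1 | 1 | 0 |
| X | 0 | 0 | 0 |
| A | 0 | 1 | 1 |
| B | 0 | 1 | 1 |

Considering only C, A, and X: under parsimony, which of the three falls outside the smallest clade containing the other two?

X

The outgroup has state '0' for every character, so '1' is the derived state throughout.
Char. 1: derived state '1' in C only — an autapomorphy, so it tells us nothing about relationships among taxa.
Char. 2: derived state '1' in A, B, and C only — synapomorphy for {A, B, C}.
Char. 3 (derived state '1') is shared by A and B — a synapomorphy uniting that clade.
Most parsimonious ingroup topology: ((C,(A,B)),X).
A and C share a more recent common ancestor with each other than either does with X, so X is the least closely related of the three.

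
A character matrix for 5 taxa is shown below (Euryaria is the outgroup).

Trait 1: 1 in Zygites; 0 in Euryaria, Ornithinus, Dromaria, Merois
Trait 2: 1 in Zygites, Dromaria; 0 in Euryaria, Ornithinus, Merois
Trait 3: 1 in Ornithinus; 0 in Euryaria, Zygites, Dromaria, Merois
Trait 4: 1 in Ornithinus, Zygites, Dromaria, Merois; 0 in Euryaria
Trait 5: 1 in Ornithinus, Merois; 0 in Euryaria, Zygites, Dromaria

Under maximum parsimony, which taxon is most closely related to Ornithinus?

Merois

The outgroup has state '0' for every character, so '1' is the derived state throughout.
Trait 1 (derived state '1') is unique to Zygites (autapomorphy; uninformative for grouping).
Trait 2 (derived state '1') is shared by Dromaria and Zygites — a synapomorphy uniting that clade.
Trait 3: derived state '1' in Ornithinus only — an autapomorphy, so it tells us nothing about relationships among taxa.
Trait 4 (derived state '1') is shared by all ingroup taxa — unites the whole ingroup.
Trait 5 (derived state '1') is shared by Merois and Ornithinus — a synapomorphy uniting that clade.
Most parsimonious ingroup topology: ((Ornithinus,Merois),(Zygites,Dromaria)).
Ornithinus and Merois form a cherry on this tree, so they are sister taxa.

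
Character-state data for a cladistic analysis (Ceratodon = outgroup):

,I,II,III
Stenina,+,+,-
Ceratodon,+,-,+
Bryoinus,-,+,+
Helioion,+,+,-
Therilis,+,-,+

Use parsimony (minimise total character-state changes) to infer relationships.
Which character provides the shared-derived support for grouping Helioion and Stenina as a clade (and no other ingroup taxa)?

III

Character polarity is set by the outgroup: the derived state is whichever differs from the outgroup's state, so for I, III the derived state is '-', and for the remaining characters it is '+'.
I (derived state '-') is unique to Bryoinus (autapomorphy; uninformative for grouping).
Only Bryoinus, Helioion, and Stenina show the derived state '+' for II, supporting them as a clade.
III (derived state '-') is shared by Helioion and Stenina — a synapomorphy uniting that clade.
Most parsimonious ingroup topology: (((Helioion,Stenina),Bryoinus),Therilis).
The clade {Helioion, Stenina} is supported by III: its derived state '-' occurs in exactly those taxa and in no other taxon (including the outgroup).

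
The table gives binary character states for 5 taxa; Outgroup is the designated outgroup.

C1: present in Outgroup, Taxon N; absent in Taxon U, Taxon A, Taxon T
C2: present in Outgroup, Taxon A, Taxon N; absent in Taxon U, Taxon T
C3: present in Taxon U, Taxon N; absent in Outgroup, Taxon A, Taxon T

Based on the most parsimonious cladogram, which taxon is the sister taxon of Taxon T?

Taxon U

Character polarity is set by the outgroup: the derived state is whichever differs from the outgroup's state, so for C1, C2 the derived state is 'absent', and for the remaining characters it is 'present'.
Only Taxon A, Taxon T, and Taxon U show the derived state 'absent' for C1, supporting them as a clade.
C2: derived state 'absent' in Taxon T and Taxon U only — synapomorphy for {Taxon T, Taxon U}.
C3 groups Taxon N and Taxon U, which is incompatible with the clades supported by the remaining characters; treating it as convergent (homoplasy) costs fewer steps than any alternative tree.
Most parsimonious ingroup topology: (((Taxon U,Taxon T),Taxon A),Taxon N).
Taxon T and Taxon U form a cherry on this tree, so they are sister taxa.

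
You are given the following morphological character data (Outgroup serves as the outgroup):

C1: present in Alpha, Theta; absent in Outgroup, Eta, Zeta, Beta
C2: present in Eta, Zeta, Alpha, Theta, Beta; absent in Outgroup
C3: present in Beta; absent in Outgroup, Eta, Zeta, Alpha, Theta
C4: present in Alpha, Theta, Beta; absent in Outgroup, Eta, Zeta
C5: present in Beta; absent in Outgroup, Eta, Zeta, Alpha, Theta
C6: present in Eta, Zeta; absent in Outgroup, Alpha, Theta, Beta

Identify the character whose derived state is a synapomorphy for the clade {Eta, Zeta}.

The outgroup has state 'absent' for every character, so 'present' is the derived state throughout.
C1 (derived state 'present') is shared by Alpha and Theta — a synapomorphy uniting that clade.
C2 (derived state 'present') is shared by all ingroup taxa — unites the whole ingroup.
C3 (derived state 'present') is unique to Beta (autapomorphy; uninformative for grouping).
C4 (derived state 'present') is shared by Alpha, Beta, and Theta — a synapomorphy uniting that clade.
C5 (derived state 'present') is unique to Beta (autapomorphy; uninformative for grouping).
Only Eta and Zeta show the derived state 'present' for C6, supporting them as a clade.
Most parsimonious ingroup topology: ((Eta,Zeta),((Alpha,Theta),Beta)).
The clade {Eta, Zeta} is supported by C6: its derived state 'present' occurs in exactly those taxa and in no other taxon (including the outgroup).

C6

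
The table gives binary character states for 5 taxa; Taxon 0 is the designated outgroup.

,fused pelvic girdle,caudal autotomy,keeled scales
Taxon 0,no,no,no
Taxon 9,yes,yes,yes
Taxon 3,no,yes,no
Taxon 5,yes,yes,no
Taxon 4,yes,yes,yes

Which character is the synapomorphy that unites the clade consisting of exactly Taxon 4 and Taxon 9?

The outgroup has state 'no' for every character, so 'yes' is the derived state throughout.
Only Taxon 4, Taxon 5, and Taxon 9 show the derived state 'yes' for fused pelvic girdle, supporting them as a clade.
All ingroup taxa share the derived state 'yes' for caudal autotomy; it defines the ingroup but does not resolve relationships within it.
keeled scales: derived state 'yes' in Taxon 4 and Taxon 9 only — synapomorphy for {Taxon 4, Taxon 9}.
Most parsimonious ingroup topology: (((Taxon 9,Taxon 4),Taxon 5),Taxon 3).
The clade {Taxon 4, Taxon 9} is supported by keeled scales: its derived state 'yes' occurs in exactly those taxa and in no other taxon (including the outgroup).

keeled scales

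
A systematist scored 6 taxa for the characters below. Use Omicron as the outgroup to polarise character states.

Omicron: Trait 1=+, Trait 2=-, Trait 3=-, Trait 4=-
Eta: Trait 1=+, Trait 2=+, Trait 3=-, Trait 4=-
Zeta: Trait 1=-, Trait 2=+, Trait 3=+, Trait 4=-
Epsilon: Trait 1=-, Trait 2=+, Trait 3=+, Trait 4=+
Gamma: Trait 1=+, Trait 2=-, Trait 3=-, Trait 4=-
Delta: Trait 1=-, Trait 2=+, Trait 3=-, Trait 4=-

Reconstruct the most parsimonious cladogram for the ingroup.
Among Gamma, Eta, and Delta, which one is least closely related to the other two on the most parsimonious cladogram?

Gamma

Character polarity is set by the outgroup: the derived state is whichever differs from the outgroup's state, so for Trait 1 the derived state is '-', and for the remaining characters it is '+'.
Only Delta, Epsilon, and Zeta show the derived state '-' for Trait 1, supporting them as a clade.
Only Delta, Epsilon, Eta, and Zeta show the derived state '+' for Trait 2, supporting them as a clade.
Trait 3 (derived state '+') is shared by Epsilon and Zeta — a synapomorphy uniting that clade.
Trait 4 (derived state '+') is unique to Epsilon (autapomorphy; uninformative for grouping).
Most parsimonious ingroup topology: ((Eta,((Zeta,Epsilon),Delta)),Gamma).
Eta and Delta share a more recent common ancestor with each other than either does with Gamma, so Gamma is the least closely related of the three.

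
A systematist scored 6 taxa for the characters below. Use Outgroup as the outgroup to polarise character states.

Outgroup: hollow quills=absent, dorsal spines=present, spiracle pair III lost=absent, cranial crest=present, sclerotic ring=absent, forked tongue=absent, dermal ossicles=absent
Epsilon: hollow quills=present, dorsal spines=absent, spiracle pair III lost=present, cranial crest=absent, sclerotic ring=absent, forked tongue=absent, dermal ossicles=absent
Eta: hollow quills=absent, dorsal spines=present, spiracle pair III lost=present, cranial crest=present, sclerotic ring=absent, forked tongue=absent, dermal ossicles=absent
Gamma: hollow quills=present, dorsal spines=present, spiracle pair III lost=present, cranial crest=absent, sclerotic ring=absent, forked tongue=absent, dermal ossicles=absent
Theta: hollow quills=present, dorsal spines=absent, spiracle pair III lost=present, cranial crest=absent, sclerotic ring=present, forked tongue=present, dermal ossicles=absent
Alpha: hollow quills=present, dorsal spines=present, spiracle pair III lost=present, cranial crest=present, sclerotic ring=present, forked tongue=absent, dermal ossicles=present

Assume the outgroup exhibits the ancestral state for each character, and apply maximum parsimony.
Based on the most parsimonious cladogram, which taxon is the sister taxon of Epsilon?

Theta

Character polarity is set by the outgroup: the derived state is whichever differs from the outgroup's state, so for dorsal spines, cranial crest the derived state is 'absent', and for the remaining characters it is 'present'.
Only Alpha, Epsilon, Gamma, and Theta show the derived state 'present' for hollow quills, supporting them as a clade.
dorsal spines: derived state 'absent' in Epsilon and Theta only — synapomorphy for {Epsilon, Theta}.
spiracle pair III lost (derived state 'present') is shared by all ingroup taxa — unites the whole ingroup.
cranial crest (derived state 'absent') is shared by Epsilon, Gamma, and Theta — a synapomorphy uniting that clade.
sclerotic ring (state 'present') occurs in Alpha and Theta but conflicts with the nesting implied by the other characters — most parsimoniously interpreted as homoplasy.
forked tongue: derived state 'present' in Theta only — an autapomorphy, so it tells us nothing about relationships among taxa.
dermal ossicles: derived state 'present' in Alpha only — an autapomorphy, so it tells us nothing about relationships among taxa.
Most parsimonious ingroup topology: ((((Epsilon,Theta),Gamma),Alpha),Eta).
Epsilon and Theta form a cherry on this tree, so they are sister taxa.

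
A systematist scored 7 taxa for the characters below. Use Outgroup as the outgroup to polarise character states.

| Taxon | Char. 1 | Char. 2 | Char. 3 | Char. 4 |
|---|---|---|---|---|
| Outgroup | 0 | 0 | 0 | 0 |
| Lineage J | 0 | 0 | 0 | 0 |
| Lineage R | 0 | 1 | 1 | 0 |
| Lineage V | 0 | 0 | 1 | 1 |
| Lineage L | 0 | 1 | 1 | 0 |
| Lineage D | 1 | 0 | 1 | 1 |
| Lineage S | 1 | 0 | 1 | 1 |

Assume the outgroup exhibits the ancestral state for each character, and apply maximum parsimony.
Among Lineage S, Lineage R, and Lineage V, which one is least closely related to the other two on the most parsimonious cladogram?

The outgroup has state '0' for every character, so '1' is the derived state throughout.
Only Lineage D and Lineage S show the derived state '1' for Char. 1, supporting them as a clade.
Char. 2: derived state '1' in Lineage L and Lineage R only — synapomorphy for {Lineage L, Lineage R}.
Char. 3: derived state '1' in Lineage D, Lineage L, Lineage R, Lineage S, and Lineage V only — synapomorphy for {Lineage D, Lineage L, Lineage R, Lineage S, Lineage V}.
Char. 4: derived state '1' in Lineage D, Lineage S, and Lineage V only — synapomorphy for {Lineage D, Lineage S, Lineage V}.
Most parsimonious ingroup topology: (Lineage J,((Lineage R,Lineage L),(Lineage V,(Lineage D,Lineage S)))).
Lineage S and Lineage V share a more recent common ancestor with each other than either does with Lineage R, so Lineage R is the least closely related of the three.

Lineage R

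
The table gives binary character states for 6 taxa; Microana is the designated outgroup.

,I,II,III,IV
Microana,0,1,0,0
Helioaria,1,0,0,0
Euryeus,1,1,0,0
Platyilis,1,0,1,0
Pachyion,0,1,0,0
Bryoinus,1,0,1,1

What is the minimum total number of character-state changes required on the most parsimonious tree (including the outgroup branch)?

Character polarity is set by the outgroup: the derived state is whichever differs from the outgroup's state, so for II the derived state is '0', and for the remaining characters it is '1'.
Only Bryoinus, Euryeus, Helioaria, and Platyilis show the derived state '1' for I, supporting them as a clade.
Only Bryoinus, Helioaria, and Platyilis show the derived state '0' for II, supporting them as a clade.
III: derived state '1' in Bryoinus and Platyilis only — synapomorphy for {Bryoinus, Platyilis}.
IV: derived state '1' in Bryoinus only — an autapomorphy, so it tells us nothing about relationships among taxa.
Most parsimonious ingroup topology: (((Helioaria,(Platyilis,Bryoinus)),Euryeus),Pachyion).
Changes per character on this tree: I: 1; II: 1; III: 1; IV: 1.
Total = 4.

4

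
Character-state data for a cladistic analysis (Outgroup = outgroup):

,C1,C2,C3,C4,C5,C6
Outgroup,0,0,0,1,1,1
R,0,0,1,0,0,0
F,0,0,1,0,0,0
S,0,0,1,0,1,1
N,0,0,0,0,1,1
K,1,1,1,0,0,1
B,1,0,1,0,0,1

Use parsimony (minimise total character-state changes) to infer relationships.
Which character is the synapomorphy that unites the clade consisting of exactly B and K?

C1

Character polarity is set by the outgroup: the derived state is whichever differs from the outgroup's state, so for C4, C5, C6 the derived state is '0', and for the remaining characters it is '1'.
Only B and K show the derived state '1' for C1, supporting them as a clade.
C2: derived state '1' in K only — an autapomorphy, so it tells us nothing about relationships among taxa.
Only B, F, K, R, and S show the derived state '1' for C3, supporting them as a clade.
All ingroup taxa share the derived state '0' for C4; it defines the ingroup but does not resolve relationships within it.
C5 (derived state '0') is shared by B, F, K, and R — a synapomorphy uniting that clade.
Only F and R show the derived state '0' for C6, supporting them as a clade.
Most parsimonious ingroup topology: ((((R,F),(K,B)),S),N).
The clade {B, K} is supported by C1: its derived state '1' occurs in exactly those taxa and in no other taxon (including the outgroup).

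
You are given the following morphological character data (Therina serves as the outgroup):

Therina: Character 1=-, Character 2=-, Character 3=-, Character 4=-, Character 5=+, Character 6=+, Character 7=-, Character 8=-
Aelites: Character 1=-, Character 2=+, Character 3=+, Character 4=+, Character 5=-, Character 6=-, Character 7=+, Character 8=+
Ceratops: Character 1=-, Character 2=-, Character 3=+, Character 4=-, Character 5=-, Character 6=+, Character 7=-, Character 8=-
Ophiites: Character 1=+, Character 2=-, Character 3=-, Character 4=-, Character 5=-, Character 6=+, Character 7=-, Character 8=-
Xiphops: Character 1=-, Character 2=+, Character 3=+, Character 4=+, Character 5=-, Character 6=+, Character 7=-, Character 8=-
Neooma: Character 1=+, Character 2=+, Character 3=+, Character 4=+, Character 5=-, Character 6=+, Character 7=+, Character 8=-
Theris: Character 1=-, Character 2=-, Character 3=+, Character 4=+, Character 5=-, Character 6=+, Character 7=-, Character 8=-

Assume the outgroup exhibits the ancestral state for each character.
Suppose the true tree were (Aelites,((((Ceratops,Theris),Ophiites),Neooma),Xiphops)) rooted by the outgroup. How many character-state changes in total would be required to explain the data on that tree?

Map each character onto (Aelites,((((Ceratops,Theris),Ophiites),Neooma),Xiphops)) (rooted by Therina) and count the minimum state changes it requires (Fitch parsimony):
Character 1: 2; Character 2: 2; Character 3: 2; Character 4: 3; Character 5: 1; Character 6: 1; Character 7: 2; Character 8: 1.
Total tree length = 14.

14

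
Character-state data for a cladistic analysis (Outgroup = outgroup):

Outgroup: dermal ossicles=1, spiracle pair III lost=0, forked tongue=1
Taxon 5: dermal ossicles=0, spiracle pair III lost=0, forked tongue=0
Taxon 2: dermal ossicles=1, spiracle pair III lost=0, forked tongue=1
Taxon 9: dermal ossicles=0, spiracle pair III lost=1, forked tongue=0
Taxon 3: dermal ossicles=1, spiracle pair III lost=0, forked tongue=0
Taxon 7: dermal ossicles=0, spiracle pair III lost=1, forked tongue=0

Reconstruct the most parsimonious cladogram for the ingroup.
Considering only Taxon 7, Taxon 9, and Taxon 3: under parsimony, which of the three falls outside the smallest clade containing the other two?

Character polarity is set by the outgroup: the derived state is whichever differs from the outgroup's state, so for dermal ossicles, forked tongue the derived state is '0', and for the remaining characters it is '1'.
Only Taxon 5, Taxon 7, and Taxon 9 show the derived state '0' for dermal ossicles, supporting them as a clade.
spiracle pair III lost: derived state '1' in Taxon 7 and Taxon 9 only — synapomorphy for {Taxon 7, Taxon 9}.
forked tongue (derived state '0') is shared by Taxon 3, Taxon 5, Taxon 7, and Taxon 9 — a synapomorphy uniting that clade.
Most parsimonious ingroup topology: (((Taxon 5,(Taxon 9,Taxon 7)),Taxon 3),Taxon 2).
Taxon 9 and Taxon 7 share a more recent common ancestor with each other than either does with Taxon 3, so Taxon 3 is the least closely related of the three.

Taxon 3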